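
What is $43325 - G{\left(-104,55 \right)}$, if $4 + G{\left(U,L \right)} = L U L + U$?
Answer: $358033$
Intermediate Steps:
$G{\left(U,L \right)} = -4 + U + U L^{2}$ ($G{\left(U,L \right)} = -4 + \left(L U L + U\right) = -4 + \left(U L^{2} + U\right) = -4 + \left(U + U L^{2}\right) = -4 + U + U L^{2}$)
$43325 - G{\left(-104,55 \right)} = 43325 - \left(-4 - 104 - 104 \cdot 55^{2}\right) = 43325 - \left(-4 - 104 - 314600\right) = 43325 - -314708 = 43325 + 314708 = 358033$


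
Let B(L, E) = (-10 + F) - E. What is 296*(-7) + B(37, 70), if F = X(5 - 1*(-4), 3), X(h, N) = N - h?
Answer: -2158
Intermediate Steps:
F = -6 (F = 3 - (5 - 1*(-4)) = 3 - (5 + 4) = 3 - 1*9 = 3 - 9 = -6)
B(L, E) = -16 - E (B(L, E) = (-10 - 6) - E = -16 - E)
296*(-7) + B(37, 70) = 296*(-7) + (-16 - 1*70) = -2072 + (-16 - 70) = -2072 - 86 = -2158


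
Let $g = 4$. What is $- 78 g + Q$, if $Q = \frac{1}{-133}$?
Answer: $- \frac{41497}{133} \approx -312.01$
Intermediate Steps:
$Q = - \frac{1}{133} \approx -0.0075188$
$- 78 g + Q = \left(-78\right) 4 - \frac{1}{133} = -312 - \frac{1}{133} = - \frac{41497}{133}$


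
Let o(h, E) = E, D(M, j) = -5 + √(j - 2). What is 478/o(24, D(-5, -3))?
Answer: -239/3 - 239*I*√5/15 ≈ -79.667 - 35.628*I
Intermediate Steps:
D(M, j) = -5 + √(-2 + j)
478/o(24, D(-5, -3)) = 478/(-5 + √(-2 - 3)) = 478/(-5 + √(-5)) = 478/(-5 + I*√5)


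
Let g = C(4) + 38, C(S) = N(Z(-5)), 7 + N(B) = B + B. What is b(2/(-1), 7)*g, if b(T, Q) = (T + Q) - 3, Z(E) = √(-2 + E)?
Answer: 62 + 4*I*√7 ≈ 62.0 + 10.583*I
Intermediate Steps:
N(B) = -7 + 2*B (N(B) = -7 + (B + B) = -7 + 2*B)
C(S) = -7 + 2*I*√7 (C(S) = -7 + 2*√(-2 - 5) = -7 + 2*√(-7) = -7 + 2*(I*√7) = -7 + 2*I*√7)
b(T, Q) = -3 + Q + T (b(T, Q) = (Q + T) - 3 = -3 + Q + T)
g = 31 + 2*I*√7 (g = (-7 + 2*I*√7) + 38 = 31 + 2*I*√7 ≈ 31.0 + 5.2915*I)
b(2/(-1), 7)*g = (-3 + 7 + 2/(-1))*(31 + 2*I*√7) = (-3 + 7 + 2*(-1))*(31 + 2*I*√7) = (-3 + 7 - 2)*(31 + 2*I*√7) = 2*(31 + 2*I*√7) = 62 + 4*I*√7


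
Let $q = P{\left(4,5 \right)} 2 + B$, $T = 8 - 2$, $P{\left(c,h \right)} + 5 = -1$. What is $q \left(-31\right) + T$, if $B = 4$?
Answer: $254$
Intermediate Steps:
$P{\left(c,h \right)} = -6$ ($P{\left(c,h \right)} = -5 - 1 = -6$)
$T = 6$
$q = -8$ ($q = \left(-6\right) 2 + 4 = -12 + 4 = -8$)
$q \left(-31\right) + T = \left(-8\right) \left(-31\right) + 6 = 248 + 6 = 254$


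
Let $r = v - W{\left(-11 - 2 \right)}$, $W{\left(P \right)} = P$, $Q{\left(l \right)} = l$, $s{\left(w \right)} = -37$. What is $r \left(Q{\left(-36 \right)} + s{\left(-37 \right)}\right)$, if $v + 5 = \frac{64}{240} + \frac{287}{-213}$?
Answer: $- \frac{537937}{1065} \approx -505.1$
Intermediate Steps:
$v = - \frac{6476}{1065}$ ($v = -5 + \left(\frac{64}{240} + \frac{287}{-213}\right) = -5 + \left(64 \cdot \frac{1}{240} + 287 \left(- \frac{1}{213}\right)\right) = -5 + \left(\frac{4}{15} - \frac{287}{213}\right) = -5 - \frac{1151}{1065} = - \frac{6476}{1065} \approx -6.0807$)
$r = \frac{7369}{1065}$ ($r = - \frac{6476}{1065} - \left(-11 - 2\right) = - \frac{6476}{1065} - -13 = - \frac{6476}{1065} + 13 = \frac{7369}{1065} \approx 6.9193$)
$r \left(Q{\left(-36 \right)} + s{\left(-37 \right)}\right) = \frac{7369 \left(-36 - 37\right)}{1065} = \frac{7369}{1065} \left(-73\right) = - \frac{537937}{1065}$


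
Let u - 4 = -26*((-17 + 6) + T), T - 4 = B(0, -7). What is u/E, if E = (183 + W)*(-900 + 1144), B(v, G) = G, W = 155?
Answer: 46/10309 ≈ 0.0044621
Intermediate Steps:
T = -3 (T = 4 - 7 = -3)
E = 82472 (E = (183 + 155)*(-900 + 1144) = 338*244 = 82472)
u = 368 (u = 4 - 26*((-17 + 6) - 3) = 4 - 26*(-11 - 3) = 4 - 26*(-14) = 4 + 364 = 368)
u/E = 368/82472 = 368*(1/82472) = 46/10309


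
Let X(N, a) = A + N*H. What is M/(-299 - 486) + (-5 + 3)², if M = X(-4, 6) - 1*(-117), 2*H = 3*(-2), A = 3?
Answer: 3008/785 ≈ 3.8318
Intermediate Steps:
H = -3 (H = (3*(-2))/2 = (½)*(-6) = -3)
X(N, a) = 3 - 3*N (X(N, a) = 3 + N*(-3) = 3 - 3*N)
M = 132 (M = (3 - 3*(-4)) - 1*(-117) = (3 + 12) + 117 = 15 + 117 = 132)
M/(-299 - 486) + (-5 + 3)² = 132/(-299 - 486) + (-5 + 3)² = 132/(-785) + (-2)² = -1/785*132 + 4 = -132/785 + 4 = 3008/785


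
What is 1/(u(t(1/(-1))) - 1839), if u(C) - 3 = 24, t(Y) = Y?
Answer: -1/1812 ≈ -0.00055188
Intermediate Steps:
u(C) = 27 (u(C) = 3 + 24 = 27)
1/(u(t(1/(-1))) - 1839) = 1/(27 - 1839) = 1/(-1812) = -1/1812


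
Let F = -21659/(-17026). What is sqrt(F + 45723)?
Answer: sqrt(13254765806882)/17026 ≈ 213.83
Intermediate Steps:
F = 21659/17026 (F = -21659*(-1/17026) = 21659/17026 ≈ 1.2721)
sqrt(F + 45723) = sqrt(21659/17026 + 45723) = sqrt(778501457/17026) = sqrt(13254765806882)/17026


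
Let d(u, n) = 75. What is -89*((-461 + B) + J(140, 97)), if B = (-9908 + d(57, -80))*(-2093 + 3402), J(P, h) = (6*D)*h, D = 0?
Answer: 1145595362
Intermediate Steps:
J(P, h) = 0 (J(P, h) = (6*0)*h = 0*h = 0)
B = -12871397 (B = (-9908 + 75)*(-2093 + 3402) = -9833*1309 = -12871397)
-89*((-461 + B) + J(140, 97)) = -89*((-461 - 12871397) + 0) = -89*(-12871858 + 0) = -89*(-12871858) = 1145595362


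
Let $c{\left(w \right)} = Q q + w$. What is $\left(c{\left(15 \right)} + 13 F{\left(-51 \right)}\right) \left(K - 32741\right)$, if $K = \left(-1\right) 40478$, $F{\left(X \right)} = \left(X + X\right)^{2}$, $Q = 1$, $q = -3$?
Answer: $-9903894816$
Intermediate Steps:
$F{\left(X \right)} = 4 X^{2}$ ($F{\left(X \right)} = \left(2 X\right)^{2} = 4 X^{2}$)
$c{\left(w \right)} = -3 + w$ ($c{\left(w \right)} = 1 \left(-3\right) + w = -3 + w$)
$K = -40478$
$\left(c{\left(15 \right)} + 13 F{\left(-51 \right)}\right) \left(K - 32741\right) = \left(\left(-3 + 15\right) + 13 \cdot 4 \left(-51\right)^{2}\right) \left(-40478 - 32741\right) = \left(12 + 13 \cdot 4 \cdot 2601\right) \left(-73219\right) = \left(12 + 13 \cdot 10404\right) \left(-73219\right) = \left(12 + 135252\right) \left(-73219\right) = 135264 \left(-73219\right) = -9903894816$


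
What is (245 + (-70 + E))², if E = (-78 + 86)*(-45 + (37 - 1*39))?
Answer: 40401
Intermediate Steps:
E = -376 (E = 8*(-45 + (37 - 39)) = 8*(-45 - 2) = 8*(-47) = -376)
(245 + (-70 + E))² = (245 + (-70 - 376))² = (245 - 446)² = (-201)² = 40401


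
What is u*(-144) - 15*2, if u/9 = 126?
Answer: -163326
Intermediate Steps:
u = 1134 (u = 9*126 = 1134)
u*(-144) - 15*2 = 1134*(-144) - 15*2 = -163296 - 30 = -163326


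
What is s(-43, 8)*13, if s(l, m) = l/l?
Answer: 13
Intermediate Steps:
s(l, m) = 1
s(-43, 8)*13 = 1*13 = 13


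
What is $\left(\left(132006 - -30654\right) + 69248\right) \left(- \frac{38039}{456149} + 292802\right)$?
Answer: $\frac{30973934298753772}{456149} \approx 6.7903 \cdot 10^{10}$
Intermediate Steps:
$\left(\left(132006 - -30654\right) + 69248\right) \left(- \frac{38039}{456149} + 292802\right) = \left(\left(132006 + 30654\right) + 69248\right) \left(\left(-38039\right) \frac{1}{456149} + 292802\right) = \left(162660 + 69248\right) \left(- \frac{38039}{456149} + 292802\right) = 231908 \cdot \frac{133561301459}{456149} = \frac{30973934298753772}{456149}$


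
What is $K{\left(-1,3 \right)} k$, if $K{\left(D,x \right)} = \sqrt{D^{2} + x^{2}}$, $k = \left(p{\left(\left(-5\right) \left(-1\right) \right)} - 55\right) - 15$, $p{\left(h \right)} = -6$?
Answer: $- 76 \sqrt{10} \approx -240.33$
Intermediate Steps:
$k = -76$ ($k = \left(-6 - 55\right) - 15 = -61 - 15 = -76$)
$K{\left(-1,3 \right)} k = \sqrt{\left(-1\right)^{2} + 3^{2}} \left(-76\right) = \sqrt{1 + 9} \left(-76\right) = \sqrt{10} \left(-76\right) = - 76 \sqrt{10}$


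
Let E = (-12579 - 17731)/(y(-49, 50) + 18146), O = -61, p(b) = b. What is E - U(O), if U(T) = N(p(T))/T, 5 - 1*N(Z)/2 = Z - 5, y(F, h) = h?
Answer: 367461/554978 ≈ 0.66212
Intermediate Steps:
N(Z) = 20 - 2*Z (N(Z) = 10 - 2*(Z - 5) = 10 - 2*(-5 + Z) = 10 + (10 - 2*Z) = 20 - 2*Z)
E = -15155/9098 (E = (-12579 - 17731)/(50 + 18146) = -30310/18196 = -30310*1/18196 = -15155/9098 ≈ -1.6658)
U(T) = (20 - 2*T)/T
E - U(O) = -15155/9098 - (-2 + 20/(-61)) = -15155/9098 - (-2 + 20*(-1/61)) = -15155/9098 - (-2 - 20/61) = -15155/9098 - 1*(-142/61) = -15155/9098 + 142/61 = 367461/554978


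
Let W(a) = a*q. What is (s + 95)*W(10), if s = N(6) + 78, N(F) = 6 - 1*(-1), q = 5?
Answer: 9000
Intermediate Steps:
N(F) = 7 (N(F) = 6 + 1 = 7)
s = 85 (s = 7 + 78 = 85)
W(a) = 5*a (W(a) = a*5 = 5*a)
(s + 95)*W(10) = (85 + 95)*(5*10) = 180*50 = 9000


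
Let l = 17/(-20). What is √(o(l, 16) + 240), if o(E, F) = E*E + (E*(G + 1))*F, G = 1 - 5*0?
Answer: √85409/20 ≈ 14.612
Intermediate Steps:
G = 1 (G = 1 + 0 = 1)
l = -17/20 (l = 17*(-1/20) = -17/20 ≈ -0.85000)
o(E, F) = E² + 2*E*F (o(E, F) = E*E + (E*(1 + 1))*F = E² + (E*2)*F = E² + (2*E)*F = E² + 2*E*F)
√(o(l, 16) + 240) = √(-17*(-17/20 + 2*16)/20 + 240) = √(-17*(-17/20 + 32)/20 + 240) = √(-17/20*623/20 + 240) = √(-10591/400 + 240) = √(85409/400) = √85409/20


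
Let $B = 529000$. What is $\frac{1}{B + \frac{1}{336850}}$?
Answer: $\frac{336850}{178193650001} \approx 1.8904 \cdot 10^{-6}$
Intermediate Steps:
$\frac{1}{B + \frac{1}{336850}} = \frac{1}{529000 + \frac{1}{336850}} = \frac{1}{\frac{178193650001}{336850}} = \frac{336850}{178193650001}$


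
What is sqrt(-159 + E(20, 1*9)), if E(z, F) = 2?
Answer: I*sqrt(157) ≈ 12.53*I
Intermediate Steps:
sqrt(-159 + E(20, 1*9)) = sqrt(-159 + 2) = sqrt(-157) = I*sqrt(157)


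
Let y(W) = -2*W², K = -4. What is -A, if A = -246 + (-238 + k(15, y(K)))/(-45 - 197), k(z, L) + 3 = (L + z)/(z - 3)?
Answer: 711475/2904 ≈ 245.00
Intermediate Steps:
k(z, L) = -3 + (L + z)/(-3 + z) (k(z, L) = -3 + (L + z)/(z - 3) = -3 + (L + z)/(-3 + z))
A = -711475/2904 (A = -246 + (-238 + (9 - 2*(-4)² - 2*15)/(-3 + 15))/(-45 - 197) = -246 + (-238 + (9 - 2*16 - 30)/12)/(-242) = -246 + (-238 + (9 - 32 - 30)/12)*(-1/242) = -246 + (-238 + (1/12)*(-53))*(-1/242) = -246 + (-238 - 53/12)*(-1/242) = -246 - 2909/12*(-1/242) = -246 + 2909/2904 = -711475/2904 ≈ -245.00)
-A = -1*(-711475/2904) = 711475/2904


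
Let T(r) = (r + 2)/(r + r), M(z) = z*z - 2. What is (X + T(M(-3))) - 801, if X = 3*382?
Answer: 4839/14 ≈ 345.64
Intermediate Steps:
M(z) = -2 + z² (M(z) = z² - 2 = -2 + z²)
X = 1146
T(r) = (2 + r)/(2*r) (T(r) = (2 + r)/((2*r)) = (2 + r)*(1/(2*r)) = (2 + r)/(2*r))
(X + T(M(-3))) - 801 = (1146 + (2 + (-2 + (-3)²))/(2*(-2 + (-3)²))) - 801 = (1146 + (2 + (-2 + 9))/(2*(-2 + 9))) - 801 = (1146 + (½)*(2 + 7)/7) - 801 = (1146 + (½)*(⅐)*9) - 801 = (1146 + 9/14) - 801 = 16053/14 - 801 = 4839/14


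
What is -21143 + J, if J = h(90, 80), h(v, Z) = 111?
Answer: -21032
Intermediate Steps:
J = 111
-21143 + J = -21143 + 111 = -21032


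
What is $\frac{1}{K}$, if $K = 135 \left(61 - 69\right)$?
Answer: $- \frac{1}{1080} \approx -0.00092593$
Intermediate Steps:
$K = -1080$ ($K = 135 \left(-8\right) = -1080$)
$\frac{1}{K} = \frac{1}{-1080} = - \frac{1}{1080}$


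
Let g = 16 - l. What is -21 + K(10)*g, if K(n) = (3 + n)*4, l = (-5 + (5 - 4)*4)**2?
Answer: 759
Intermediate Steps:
l = 1 (l = (-5 + 1*4)**2 = (-5 + 4)**2 = (-1)**2 = 1)
g = 15 (g = 16 - 1*1 = 16 - 1 = 15)
K(n) = 12 + 4*n
-21 + K(10)*g = -21 + (12 + 4*10)*15 = -21 + (12 + 40)*15 = -21 + 52*15 = -21 + 780 = 759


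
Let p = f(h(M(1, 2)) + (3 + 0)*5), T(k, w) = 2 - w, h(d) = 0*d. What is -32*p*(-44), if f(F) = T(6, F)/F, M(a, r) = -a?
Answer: -18304/15 ≈ -1220.3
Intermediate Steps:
h(d) = 0
f(F) = (2 - F)/F
p = -13/15 (p = (2 - (0 + (3 + 0)*5))/(0 + (3 + 0)*5) = (2 - (0 + 3*5))/(0 + 3*5) = (2 - (0 + 15))/(0 + 15) = (2 - 1*15)/15 = (2 - 15)/15 = (1/15)*(-13) = -13/15 ≈ -0.86667)
-32*p*(-44) = -32*(-13/15)*(-44) = (416/15)*(-44) = -18304/15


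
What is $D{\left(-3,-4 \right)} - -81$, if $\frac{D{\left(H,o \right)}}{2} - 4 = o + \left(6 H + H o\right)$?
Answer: $69$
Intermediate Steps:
$D{\left(H,o \right)} = 8 + 2 o + 12 H + 2 H o$ ($D{\left(H,o \right)} = 8 + 2 \left(o + \left(6 H + H o\right)\right) = 8 + 2 \left(o + 6 H + H o\right) = 8 + \left(2 o + 12 H + 2 H o\right) = 8 + 2 o + 12 H + 2 H o$)
$D{\left(-3,-4 \right)} - -81 = \left(8 + 2 \left(-4\right) + 12 \left(-3\right) + 2 \left(-3\right) \left(-4\right)\right) - -81 = \left(8 - 8 - 36 + 24\right) + 81 = -12 + 81 = 69$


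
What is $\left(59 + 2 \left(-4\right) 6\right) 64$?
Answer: $704$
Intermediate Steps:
$\left(59 + 2 \left(-4\right) 6\right) 64 = \left(59 - 48\right) 64 = 11 \cdot 64 = 704$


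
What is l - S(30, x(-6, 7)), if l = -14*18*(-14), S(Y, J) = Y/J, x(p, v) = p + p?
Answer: 7061/2 ≈ 3530.5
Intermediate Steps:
x(p, v) = 2*p
S(Y, J) = Y/J
l = 3528 (l = -252*(-14) = 3528)
l - S(30, x(-6, 7)) = 3528 - 30/(2*(-6)) = 3528 - 30/(-12) = 3528 - 30*(-1)/12 = 3528 - 1*(-5/2) = 3528 + 5/2 = 7061/2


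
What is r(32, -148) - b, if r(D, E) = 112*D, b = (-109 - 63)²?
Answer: -26000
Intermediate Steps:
b = 29584 (b = (-172)² = 29584)
r(32, -148) - b = 112*32 - 1*29584 = 3584 - 29584 = -26000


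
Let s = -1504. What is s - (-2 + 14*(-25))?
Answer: -1152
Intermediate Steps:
s - (-2 + 14*(-25)) = -1504 - (-2 + 14*(-25)) = -1504 - (-2 - 350) = -1504 - 1*(-352) = -1504 + 352 = -1152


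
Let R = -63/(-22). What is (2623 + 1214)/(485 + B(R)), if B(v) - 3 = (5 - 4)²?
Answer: 1279/163 ≈ 7.8466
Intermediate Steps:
R = 63/22 (R = -63*(-1/22) = 63/22 ≈ 2.8636)
B(v) = 4 (B(v) = 3 + (5 - 4)² = 3 + 1² = 3 + 1 = 4)
(2623 + 1214)/(485 + B(R)) = (2623 + 1214)/(485 + 4) = 3837/489 = 3837*(1/489) = 1279/163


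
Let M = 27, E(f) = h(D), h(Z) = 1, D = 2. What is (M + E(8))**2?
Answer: 784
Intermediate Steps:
E(f) = 1
(M + E(8))**2 = (27 + 1)**2 = 28**2 = 784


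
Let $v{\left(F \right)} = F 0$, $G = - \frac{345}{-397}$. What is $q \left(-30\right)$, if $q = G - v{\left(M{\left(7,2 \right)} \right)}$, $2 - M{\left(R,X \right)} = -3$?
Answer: $- \frac{10350}{397} \approx -26.071$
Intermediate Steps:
$G = \frac{345}{397}$ ($G = \left(-345\right) \left(- \frac{1}{397}\right) = \frac{345}{397} \approx 0.86902$)
$M{\left(R,X \right)} = 5$ ($M{\left(R,X \right)} = 2 - -3 = 2 + 3 = 5$)
$v{\left(F \right)} = 0$
$q = \frac{345}{397}$ ($q = \frac{345}{397} - 0 = \frac{345}{397} + 0 = \frac{345}{397} \approx 0.86902$)
$q \left(-30\right) = \frac{345}{397} \left(-30\right) = - \frac{10350}{397}$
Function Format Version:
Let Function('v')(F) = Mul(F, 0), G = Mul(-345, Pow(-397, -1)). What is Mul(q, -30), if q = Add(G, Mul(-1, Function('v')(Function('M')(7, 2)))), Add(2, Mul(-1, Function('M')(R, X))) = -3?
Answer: Rational(-10350, 397) ≈ -26.071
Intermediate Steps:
G = Rational(345, 397) (G = Mul(-345, Rational(-1, 397)) = Rational(345, 397) ≈ 0.86902)
Function('M')(R, X) = 5 (Function('M')(R, X) = Add(2, Mul(-1, -3)) = Add(2, 3) = 5)
Function('v')(F) = 0
q = Rational(345, 397) (q = Add(Rational(345, 397), Mul(-1, 0)) = Add(Rational(345, 397), 0) = Rational(345, 397) ≈ 0.86902)
Mul(q, -30) = Mul(Rational(345, 397), -30) = Rational(-10350, 397)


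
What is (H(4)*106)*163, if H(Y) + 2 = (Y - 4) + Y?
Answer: 34556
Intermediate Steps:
H(Y) = -6 + 2*Y (H(Y) = -2 + ((Y - 4) + Y) = -2 + ((-4 + Y) + Y) = -2 + (-4 + 2*Y) = -6 + 2*Y)
(H(4)*106)*163 = ((-6 + 2*4)*106)*163 = ((-6 + 8)*106)*163 = (2*106)*163 = 212*163 = 34556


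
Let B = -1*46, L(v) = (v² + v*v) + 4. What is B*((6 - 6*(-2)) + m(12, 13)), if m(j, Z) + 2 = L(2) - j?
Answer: -736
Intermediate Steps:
L(v) = 4 + 2*v² (L(v) = (v² + v²) + 4 = 2*v² + 4 = 4 + 2*v²)
B = -46
m(j, Z) = 10 - j (m(j, Z) = -2 + ((4 + 2*2²) - j) = -2 + ((4 + 2*4) - j) = -2 + ((4 + 8) - j) = -2 + (12 - j) = 10 - j)
B*((6 - 6*(-2)) + m(12, 13)) = -46*((6 - 6*(-2)) + (10 - 1*12)) = -46*((6 + 12) + (10 - 12)) = -46*(18 - 2) = -46*16 = -736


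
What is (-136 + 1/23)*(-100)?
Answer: 312700/23 ≈ 13596.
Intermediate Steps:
(-136 + 1/23)*(-100) = -3127/23*(-100) = 312700/23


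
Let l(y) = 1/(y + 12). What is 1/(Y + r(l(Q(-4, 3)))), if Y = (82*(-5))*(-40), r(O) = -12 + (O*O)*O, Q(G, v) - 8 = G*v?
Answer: 512/8390657 ≈ 6.1020e-5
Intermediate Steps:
Q(G, v) = 8 + G*v
l(y) = 1/(12 + y)
r(O) = -12 + O**3 (r(O) = -12 + O**2*O = -12 + O**3)
Y = 16400 (Y = -410*(-40) = 16400)
1/(Y + r(l(Q(-4, 3)))) = 1/(16400 + (-12 + (1/(12 + (8 - 4*3)))**3)) = 1/(16400 + (-12 + (1/(12 + (8 - 12)))**3)) = 1/(16400 + (-12 + (1/(12 - 4))**3)) = 1/(16400 + (-12 + (1/8)**3)) = 1/(16400 + (-12 + 1/512)) = 1/(16400 - 6143/512) = 1/(8390657/512) = 512/8390657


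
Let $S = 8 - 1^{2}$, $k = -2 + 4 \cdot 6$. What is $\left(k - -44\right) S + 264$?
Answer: $726$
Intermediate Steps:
$k = 22$ ($k = -2 + 24 = 22$)
$S = 7$ ($S = 8 - 1 = 7$)
$\left(k - -44\right) S + 264 = \left(22 - -44\right) 7 + 264 = \left(22 + 44\right) 7 + 264 = 66 \cdot 7 + 264 = 462 + 264 = 726$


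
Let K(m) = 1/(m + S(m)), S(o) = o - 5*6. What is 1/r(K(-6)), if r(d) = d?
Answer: -42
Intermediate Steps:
S(o) = -30 + o (S(o) = o - 30 = -30 + o)
K(m) = 1/(-30 + 2*m) (K(m) = 1/(m + (-30 + m)) = 1/(-30 + 2*m))
1/r(K(-6)) = 1/(1/(2*(-15 - 6))) = 1/((½)/(-21)) = 1/((½)*(-1/21)) = 1/(-1/42) = -42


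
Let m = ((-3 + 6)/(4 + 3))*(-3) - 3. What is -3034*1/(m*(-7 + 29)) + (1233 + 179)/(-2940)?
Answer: 34171/1078 ≈ 31.699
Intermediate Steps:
m = -30/7 (m = (3/7)*(-3) - 3 = -9/7 - 3 = -30/7 ≈ -4.2857)
-3034*1/(m*(-7 + 29)) + (1233 + 179)/(-2940) = -3034*(-7/(30*(-7 + 29))) + (1233 + 179)/(-2940) = -3034/(22*(-30/7)) + 1412*(-1/2940) = -3034/(-660/7) - 353/735 = -3034*(-7/660) - 353/735 = 10619/330 - 353/735 = 34171/1078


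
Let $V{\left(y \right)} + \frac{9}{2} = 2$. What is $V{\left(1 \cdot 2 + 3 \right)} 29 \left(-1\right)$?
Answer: $\frac{145}{2} \approx 72.5$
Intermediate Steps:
$V{\left(y \right)} = - \frac{5}{2}$ ($V{\left(y \right)} = - \frac{9}{2} + 2 = - \frac{5}{2}$)
$V{\left(1 \cdot 2 + 3 \right)} 29 \left(-1\right) = \left(- \frac{5}{2}\right) 29 \left(-1\right) = \left(- \frac{145}{2}\right) \left(-1\right) = \frac{145}{2}$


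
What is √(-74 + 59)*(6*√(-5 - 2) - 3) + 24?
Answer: 24 - 6*√105 - 3*I*√15 ≈ -37.482 - 11.619*I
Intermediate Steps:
√(-74 + 59)*(6*√(-5 - 2) - 3) + 24 = √(-15)*(6*√(-7) - 3) + 24 = (I*√15)*(6*(I*√7) - 3) + 24 = (I*√15)*(6*I*√7 - 3) + 24 = (I*√15)*(-3 + 6*I*√7) + 24 = I*√15*(-3 + 6*I*√7) + 24 = 24 + I*√15*(-3 + 6*I*√7)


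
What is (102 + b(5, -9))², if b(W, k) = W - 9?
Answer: 9604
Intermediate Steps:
b(W, k) = -9 + W
(102 + b(5, -9))² = (102 + (-9 + 5))² = (102 - 4)² = 98² = 9604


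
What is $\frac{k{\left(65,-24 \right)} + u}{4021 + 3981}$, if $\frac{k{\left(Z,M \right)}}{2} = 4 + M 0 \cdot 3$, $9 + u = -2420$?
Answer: $- \frac{2421}{8002} \approx -0.30255$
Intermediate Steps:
$u = -2429$ ($u = -9 - 2420 = -2429$)
$k{\left(Z,M \right)} = 8$ ($k{\left(Z,M \right)} = 2 \left(4 + M 0 \cdot 3\right) = 2 \left(4 + 0 \cdot 3\right) = 2 \left(4 + 0\right) = 2 \cdot 4 = 8$)
$\frac{k{\left(65,-24 \right)} + u}{4021 + 3981} = \frac{8 - 2429}{4021 + 3981} = - \frac{2421}{8002}$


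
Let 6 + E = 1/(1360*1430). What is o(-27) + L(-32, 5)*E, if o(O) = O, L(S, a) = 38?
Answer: -247961981/972400 ≈ -255.00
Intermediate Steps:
E = -11668799/1944800 (E = -6 + 1/(1360*1430) = -6 + (1/1360)*(1/1430) = -6 + 1/1944800 = -11668799/1944800 ≈ -6.0000)
o(-27) + L(-32, 5)*E = -27 + 38*(-11668799/1944800) = -27 - 221707181/972400 = -247961981/972400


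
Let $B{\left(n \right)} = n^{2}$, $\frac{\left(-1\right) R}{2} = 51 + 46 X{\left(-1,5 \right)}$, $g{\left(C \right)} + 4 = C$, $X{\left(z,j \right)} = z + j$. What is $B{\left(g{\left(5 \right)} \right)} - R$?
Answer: $471$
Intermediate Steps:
$X{\left(z,j \right)} = j + z$
$g{\left(C \right)} = -4 + C$
$R = -470$ ($R = - 2 \left(51 + 46 \left(5 - 1\right)\right) = - 2 \left(51 + 46 \cdot 4\right) = - 2 \left(51 + 184\right) = \left(-2\right) 235 = -470$)
$B{\left(g{\left(5 \right)} \right)} - R = \left(-4 + 5\right)^{2} - -470 = 1^{2} + 470 = 1 + 470 = 471$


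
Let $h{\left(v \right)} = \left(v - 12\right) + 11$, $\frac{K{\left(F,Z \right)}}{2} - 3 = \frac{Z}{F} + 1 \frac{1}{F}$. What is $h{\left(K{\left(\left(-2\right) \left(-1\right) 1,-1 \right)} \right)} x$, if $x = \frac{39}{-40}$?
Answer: $- \frac{39}{8} \approx -4.875$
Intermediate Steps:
$K{\left(F,Z \right)} = 6 + \frac{2}{F} + \frac{2 Z}{F}$ ($K{\left(F,Z \right)} = 6 + 2 \left(\frac{Z}{F} + 1 \frac{1}{F}\right) = 6 + 2 \left(\frac{Z}{F} + \frac{1}{F}\right) = 6 + 2 \left(\frac{1}{F} + \frac{Z}{F}\right) = 6 + \left(\frac{2}{F} + \frac{2 Z}{F}\right) = 6 + \frac{2}{F} + \frac{2 Z}{F}$)
$x = - \frac{39}{40}$ ($x = 39 \left(- \frac{1}{40}\right) = - \frac{39}{40} \approx -0.975$)
$h{\left(v \right)} = -1 + v$ ($h{\left(v \right)} = \left(-12 + v\right) + 11 = -1 + v$)
$h{\left(K{\left(\left(-2\right) \left(-1\right) 1,-1 \right)} \right)} x = \left(-1 + \frac{2 \left(1 - 1 + 3 \left(-2\right) \left(-1\right) 1\right)}{\left(-2\right) \left(-1\right) 1}\right) \left(- \frac{39}{40}\right) = \left(-1 + \frac{2 \left(1 - 1 + 3 \cdot 2 \cdot 1\right)}{2 \cdot 1}\right) \left(- \frac{39}{40}\right) = \left(-1 + \frac{2 \left(1 - 1 + 3 \cdot 2\right)}{2}\right) \left(- \frac{39}{40}\right) = \left(-1 + 2 \cdot \frac{1}{2} \left(1 - 1 + 6\right)\right) \left(- \frac{39}{40}\right) = \left(-1 + 2 \cdot \frac{1}{2} \cdot 6\right) \left(- \frac{39}{40}\right) = \left(-1 + 6\right) \left(- \frac{39}{40}\right) = 5 \left(- \frac{39}{40}\right) = - \frac{39}{8}$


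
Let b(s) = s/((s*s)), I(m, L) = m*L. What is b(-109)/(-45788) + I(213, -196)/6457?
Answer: -208359752759/32226189644 ≈ -6.4655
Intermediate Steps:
I(m, L) = L*m
b(s) = 1/s (b(s) = s/(s**2) = s/s**2 = 1/s)
b(-109)/(-45788) + I(213, -196)/6457 = 1/(-109*(-45788)) - 196*213/6457 = -1/109*(-1/45788) - 41748*1/6457 = 1/4990892 - 41748/6457 = -208359752759/32226189644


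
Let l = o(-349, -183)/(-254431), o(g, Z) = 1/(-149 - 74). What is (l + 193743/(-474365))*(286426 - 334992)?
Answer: 533867182376480204/26914574973245 ≈ 19836.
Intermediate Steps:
o(g, Z) = -1/223 (o(g, Z) = 1/(-223) = -1/223)
l = 1/56738113 (l = -1/223/(-254431) = -1/223*(-1/254431) = 1/56738113 ≈ 1.7625e-8)
(l + 193743/(-474365))*(286426 - 334992) = (1/56738113 + 193743/(-474365))*(286426 - 334992) = (1/56738113 + 193743*(-1/474365))*(-48566) = (1/56738113 - 193743/474365)*(-48566) = -10992611752594/26914574973245*(-48566) = 533867182376480204/26914574973245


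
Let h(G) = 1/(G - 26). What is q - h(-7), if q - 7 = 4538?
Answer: 149986/33 ≈ 4545.0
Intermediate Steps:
q = 4545 (q = 7 + 4538 = 4545)
h(G) = 1/(-26 + G)
q - h(-7) = 4545 - 1/(-26 - 7) = 4545 - 1/(-33) = 4545 - 1*(-1/33) = 4545 + 1/33 = 149986/33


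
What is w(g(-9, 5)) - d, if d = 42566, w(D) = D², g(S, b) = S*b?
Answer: -40541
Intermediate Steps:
w(g(-9, 5)) - d = (-9*5)² - 1*42566 = (-45)² - 42566 = 2025 - 42566 = -40541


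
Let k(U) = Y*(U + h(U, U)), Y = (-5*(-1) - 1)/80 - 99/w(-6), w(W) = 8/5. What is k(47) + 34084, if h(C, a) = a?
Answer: 565449/20 ≈ 28272.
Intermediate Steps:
w(W) = 8/5 (w(W) = 8*(1/5) = 8/5)
Y = -2473/40 (Y = (-5*(-1) - 1)/80 - 99/8/5 = (5 - 1)*(1/80) - 99*5/8 = 4*(1/80) - 495/8 = 1/20 - 495/8 = -2473/40 ≈ -61.825)
k(U) = -2473*U/20 (k(U) = -2473*(U + U)/40 = -2473*U/20)
k(47) + 34084 = -2473/20*47 + 34084 = -116231/20 + 34084 = 565449/20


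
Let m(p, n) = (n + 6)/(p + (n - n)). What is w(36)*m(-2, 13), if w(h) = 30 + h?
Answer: -627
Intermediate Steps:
m(p, n) = (6 + n)/p (m(p, n) = (6 + n)/(p + 0) = (6 + n)/p)
w(36)*m(-2, 13) = (30 + 36)*((6 + 13)/(-2)) = 66*(-1/2*19) = 66*(-19/2) = -627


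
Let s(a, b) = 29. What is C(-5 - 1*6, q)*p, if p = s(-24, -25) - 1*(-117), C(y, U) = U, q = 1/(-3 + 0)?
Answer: -146/3 ≈ -48.667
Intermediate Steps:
q = -1/3 (q = 1/(-3) = -1/3 ≈ -0.33333)
p = 146 (p = 29 - 1*(-117) = 29 + 117 = 146)
C(-5 - 1*6, q)*p = -1/3*146 = -146/3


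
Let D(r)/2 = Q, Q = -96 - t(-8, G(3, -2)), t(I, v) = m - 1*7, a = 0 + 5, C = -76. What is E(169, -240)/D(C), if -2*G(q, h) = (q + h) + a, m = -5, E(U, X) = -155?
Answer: 155/168 ≈ 0.92262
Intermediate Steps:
a = 5
G(q, h) = -5/2 - h/2 - q/2 (G(q, h) = -((q + h) + 5)/2 = -((h + q) + 5)/2 = -(5 + h + q)/2 = -5/2 - h/2 - q/2)
t(I, v) = -12 (t(I, v) = -5 - 1*7 = -5 - 7 = -12)
Q = -84 (Q = -96 - 1*(-12) = -96 + 12 = -84)
D(r) = -168 (D(r) = 2*(-84) = -168)
E(169, -240)/D(C) = -155/(-168) = -155*(-1/168) = 155/168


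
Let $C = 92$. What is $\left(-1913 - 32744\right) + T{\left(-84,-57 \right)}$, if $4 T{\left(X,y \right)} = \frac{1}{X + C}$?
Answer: $- \frac{1109023}{32} \approx -34657.0$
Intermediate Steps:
$T{\left(X,y \right)} = \frac{1}{4 \left(92 + X\right)}$ ($T{\left(X,y \right)} = \frac{1}{4 \left(X + 92\right)} = \frac{1}{4 \left(92 + X\right)}$)
$\left(-1913 - 32744\right) + T{\left(-84,-57 \right)} = \left(-1913 - 32744\right) + \frac{1}{4 \left(92 - 84\right)} = -34657 + \frac{1}{4 \cdot 8} = -34657 + \frac{1}{4} \cdot \frac{1}{8} = -34657 + \frac{1}{32} = - \frac{1109023}{32}$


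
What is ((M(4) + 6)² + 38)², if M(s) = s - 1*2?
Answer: 10404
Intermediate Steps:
M(s) = -2 + s (M(s) = s - 2 = -2 + s)
((M(4) + 6)² + 38)² = (((-2 + 4) + 6)² + 38)² = ((2 + 6)² + 38)² = (8² + 38)² = (64 + 38)² = 102² = 10404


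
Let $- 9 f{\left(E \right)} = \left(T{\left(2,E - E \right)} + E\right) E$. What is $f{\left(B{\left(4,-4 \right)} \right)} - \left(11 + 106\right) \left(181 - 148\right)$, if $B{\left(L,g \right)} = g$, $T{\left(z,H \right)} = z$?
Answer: $- \frac{34757}{9} \approx -3861.9$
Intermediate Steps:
$f{\left(E \right)} = - \frac{E \left(2 + E\right)}{9}$ ($f{\left(E \right)} = - \frac{\left(2 + E\right) E}{9} = - \frac{E \left(2 + E\right)}{9}$)
$f{\left(B{\left(4,-4 \right)} \right)} - \left(11 + 106\right) \left(181 - 148\right) = \left(- \frac{1}{9}\right) \left(-4\right) \left(2 - 4\right) - \left(11 + 106\right) \left(181 - 148\right) = \left(- \frac{1}{9}\right) \left(-4\right) \left(-2\right) - 117 \cdot 33 = - \frac{8}{9} - 3861 = - \frac{34757}{9}$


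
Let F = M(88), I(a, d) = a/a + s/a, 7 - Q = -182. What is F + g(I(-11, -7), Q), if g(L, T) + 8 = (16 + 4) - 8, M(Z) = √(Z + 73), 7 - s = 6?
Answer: 4 + √161 ≈ 16.689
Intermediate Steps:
s = 1 (s = 7 - 1*6 = 7 - 6 = 1)
M(Z) = √(73 + Z)
Q = 189 (Q = 7 - 1*(-182) = 7 + 182 = 189)
I(a, d) = 1 + 1/a (I(a, d) = a/a + 1/a = 1 + 1/a)
g(L, T) = 4 (g(L, T) = -8 + ((16 + 4) - 8) = -8 + (20 - 8) = -8 + 12 = 4)
F = √161 (F = √(73 + 88) = √161 ≈ 12.689)
F + g(I(-11, -7), Q) = √161 + 4 = 4 + √161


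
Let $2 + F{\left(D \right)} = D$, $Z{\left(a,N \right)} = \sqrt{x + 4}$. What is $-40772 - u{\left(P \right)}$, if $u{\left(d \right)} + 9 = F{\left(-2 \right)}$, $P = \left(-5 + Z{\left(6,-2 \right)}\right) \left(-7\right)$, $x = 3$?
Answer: $-40759$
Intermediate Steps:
$Z{\left(a,N \right)} = \sqrt{7}$ ($Z{\left(a,N \right)} = \sqrt{3 + 4} = \sqrt{7}$)
$F{\left(D \right)} = -2 + D$
$P = 35 - 7 \sqrt{7}$ ($P = \left(-5 + \sqrt{7}\right) \left(-7\right) = 35 - 7 \sqrt{7} \approx 16.48$)
$u{\left(d \right)} = -13$ ($u{\left(d \right)} = -9 - 4 = -13$)
$-40772 - u{\left(P \right)} = -40772 - -13 = -40772 + 13 = -40759$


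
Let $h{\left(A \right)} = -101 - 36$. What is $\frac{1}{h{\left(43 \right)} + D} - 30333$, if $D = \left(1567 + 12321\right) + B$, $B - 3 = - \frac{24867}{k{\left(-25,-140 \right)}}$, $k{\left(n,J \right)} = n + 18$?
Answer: $- \frac{3674691278}{121145} \approx -30333.0$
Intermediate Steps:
$k{\left(n,J \right)} = 18 + n$
$B = \frac{24888}{7}$ ($B = 3 - \frac{24867}{18 - 25} = 3 - \frac{24867}{-7} = 3 - - \frac{24867}{7} = 3 + \frac{24867}{7} = \frac{24888}{7} \approx 3555.4$)
$D = \frac{122104}{7}$ ($D = \left(1567 + 12321\right) + \frac{24888}{7} = 13888 + \frac{24888}{7} = \frac{122104}{7} \approx 17443.0$)
$h{\left(A \right)} = -137$ ($h{\left(A \right)} = -101 - 36 = -137$)
$\frac{1}{h{\left(43 \right)} + D} - 30333 = \frac{1}{-137 + \frac{122104}{7}} - 30333 = \frac{1}{\frac{121145}{7}} - 30333 = \frac{7}{121145} - 30333 = - \frac{3674691278}{121145}$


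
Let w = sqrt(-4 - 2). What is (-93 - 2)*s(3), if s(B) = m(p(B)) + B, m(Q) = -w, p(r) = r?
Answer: -285 + 95*I*sqrt(6) ≈ -285.0 + 232.7*I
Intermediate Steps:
w = I*sqrt(6) (w = sqrt(-6) = I*sqrt(6) ≈ 2.4495*I)
m(Q) = -I*sqrt(6)
s(B) = B - I*sqrt(6) (s(B) = -I*sqrt(6) + B = B - I*sqrt(6))
(-93 - 2)*s(3) = (-93 - 2)*(3 - I*sqrt(6)) = -95*(3 - I*sqrt(6)) = -285 + 95*I*sqrt(6)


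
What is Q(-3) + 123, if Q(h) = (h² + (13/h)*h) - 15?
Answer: 130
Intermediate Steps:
Q(h) = -2 + h² (Q(h) = (h² + 13) - 15 = (13 + h²) - 15 = -2 + h²)
Q(-3) + 123 = (-2 + (-3)²) + 123 = (-2 + 9) + 123 = 7 + 123 = 130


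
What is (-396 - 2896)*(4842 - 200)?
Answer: -15281464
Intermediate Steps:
(-396 - 2896)*(4842 - 200) = -3292*4642 = -15281464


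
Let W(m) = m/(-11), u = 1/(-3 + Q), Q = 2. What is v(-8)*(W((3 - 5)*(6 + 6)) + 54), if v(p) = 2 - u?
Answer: 1854/11 ≈ 168.55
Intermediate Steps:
u = -1 (u = 1/(-3 + 2) = 1/(-1) = -1)
W(m) = -m/11 (W(m) = m*(-1/11) = -m/11)
v(p) = 3 (v(p) = 2 - 1*(-1) = 2 + 1 = 3)
v(-8)*(W((3 - 5)*(6 + 6)) + 54) = 3*(-(3 - 5)*(6 + 6)/11 + 54) = 3*(-(-2)*12/11 + 54) = 3*(-1/11*(-24) + 54) = 3*(24/11 + 54) = 3*(618/11) = 1854/11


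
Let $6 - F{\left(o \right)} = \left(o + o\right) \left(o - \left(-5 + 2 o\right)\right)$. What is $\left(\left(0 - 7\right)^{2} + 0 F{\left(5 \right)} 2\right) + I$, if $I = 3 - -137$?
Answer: $189$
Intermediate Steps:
$I = 140$ ($I = 3 + 137 = 140$)
$F{\left(o \right)} = 6 - 2 o \left(5 - o\right)$ ($F{\left(o \right)} = 6 - \left(o + o\right) \left(o - \left(-5 + 2 o\right)\right) = 6 - 2 o \left(5 - o\right)$)
$\left(\left(0 - 7\right)^{2} + 0 F{\left(5 \right)} 2\right) + I = \left(\left(0 - 7\right)^{2} + 0 \left(6 - 50 + 2 \cdot 5^{2}\right) 2\right) + 140 = \left(\left(-7\right)^{2} + 0 \left(6 - 50 + 2 \cdot 25\right) 2\right) + 140 = \left(49 + 0 \left(6 - 50 + 50\right) 2\right) + 140 = \left(49 + 0 \cdot 6 \cdot 2\right) + 140 = \left(49 + 0 \cdot 2\right) + 140 = \left(49 + 0\right) + 140 = 49 + 140 = 189$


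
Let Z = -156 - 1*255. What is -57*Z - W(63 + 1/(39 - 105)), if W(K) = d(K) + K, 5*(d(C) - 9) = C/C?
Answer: 7707089/330 ≈ 23355.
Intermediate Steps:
d(C) = 46/5 (d(C) = 9 + (C/C)/5 = 9 + (1/5)*1 = 9 + 1/5 = 46/5)
Z = -411 (Z = -156 - 255 = -411)
W(K) = 46/5 + K
-57*Z - W(63 + 1/(39 - 105)) = -57*(-411) - (46/5 + (63 + 1/(39 - 105))) = 23427 - (46/5 + (63 + 1/(-66))) = 23427 - (46/5 + (63 - 1/66)) = 23427 - (46/5 + 4157/66) = 23427 - 1*23821/330 = 23427 - 23821/330 = 7707089/330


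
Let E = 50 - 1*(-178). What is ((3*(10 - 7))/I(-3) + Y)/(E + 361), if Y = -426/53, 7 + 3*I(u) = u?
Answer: -5691/312170 ≈ -0.018230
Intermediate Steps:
I(u) = -7/3 + u/3
Y = -426/53 (Y = -426*1/53 = -426/53 ≈ -8.0377)
E = 228 (E = 50 + 178 = 228)
((3*(10 - 7))/I(-3) + Y)/(E + 361) = ((3*(10 - 7))/(-7/3 + (⅓)*(-3)) - 426/53)/(228 + 361) = ((3*3)/(-7/3 - 1) - 426/53)/589 = (9/(-10/3) - 426/53)*(1/589) = (9*(-3/10) - 426/53)*(1/589) = (-27/10 - 426/53)*(1/589) = -5691/530*1/589 = -5691/312170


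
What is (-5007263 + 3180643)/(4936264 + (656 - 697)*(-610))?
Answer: -913310/2480637 ≈ -0.36818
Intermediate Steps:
(-5007263 + 3180643)/(4936264 + (656 - 697)*(-610)) = -1826620/(4936264 - 41*(-610)) = -1826620/(4936264 + 25010) = -1826620/4961274 = -1826620*1/4961274 = -913310/2480637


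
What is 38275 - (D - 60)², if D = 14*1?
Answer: 36159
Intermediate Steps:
D = 14
38275 - (D - 60)² = 38275 - (14 - 60)² = 38275 - 1*(-46)² = 38275 - 1*2116 = 38275 - 2116 = 36159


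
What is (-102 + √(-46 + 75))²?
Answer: (102 - √29)² ≈ 9334.4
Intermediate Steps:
(-102 + √(-46 + 75))² = (-102 + √29)²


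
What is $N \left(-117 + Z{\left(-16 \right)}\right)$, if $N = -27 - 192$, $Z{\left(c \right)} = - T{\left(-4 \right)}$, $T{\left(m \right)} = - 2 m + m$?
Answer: $26499$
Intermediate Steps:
$T{\left(m \right)} = - m$
$Z{\left(c \right)} = -4$ ($Z{\left(c \right)} = - \left(-1\right) \left(-4\right) = \left(-1\right) 4 = -4$)
$N = -219$
$N \left(-117 + Z{\left(-16 \right)}\right) = - 219 \left(-117 - 4\right) = \left(-219\right) \left(-121\right) = 26499$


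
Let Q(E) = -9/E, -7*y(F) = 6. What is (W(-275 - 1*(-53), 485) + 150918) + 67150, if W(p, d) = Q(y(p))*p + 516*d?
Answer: 465997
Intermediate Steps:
y(F) = -6/7 (y(F) = -⅐*6 = -6/7)
W(p, d) = 516*d + 21*p/2 (W(p, d) = (-9/(-6/7))*p + 516*d = (-9*(-7/6))*p + 516*d = 21*p/2 + 516*d = 516*d + 21*p/2)
(W(-275 - 1*(-53), 485) + 150918) + 67150 = ((516*485 + 21*(-275 - 1*(-53))/2) + 150918) + 67150 = ((250260 + 21*(-275 + 53)/2) + 150918) + 67150 = ((250260 + (21/2)*(-222)) + 150918) + 67150 = ((250260 - 2331) + 150918) + 67150 = (247929 + 150918) + 67150 = 398847 + 67150 = 465997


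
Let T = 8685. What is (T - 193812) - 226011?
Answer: -411138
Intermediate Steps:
(T - 193812) - 226011 = (8685 - 193812) - 226011 = -185127 - 226011 = -411138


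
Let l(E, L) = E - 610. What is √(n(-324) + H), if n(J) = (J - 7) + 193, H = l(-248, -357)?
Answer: 2*I*√249 ≈ 31.559*I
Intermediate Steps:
l(E, L) = -610 + E
H = -858 (H = -610 - 248 = -858)
n(J) = 186 + J (n(J) = (-7 + J) + 193 = 186 + J)
√(n(-324) + H) = √((186 - 324) - 858) = √(-138 - 858) = √(-996) = 2*I*√249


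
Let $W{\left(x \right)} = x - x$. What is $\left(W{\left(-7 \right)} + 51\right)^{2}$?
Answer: $2601$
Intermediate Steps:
$W{\left(x \right)} = 0$
$\left(W{\left(-7 \right)} + 51\right)^{2} = \left(0 + 51\right)^{2} = 51^{2} = 2601$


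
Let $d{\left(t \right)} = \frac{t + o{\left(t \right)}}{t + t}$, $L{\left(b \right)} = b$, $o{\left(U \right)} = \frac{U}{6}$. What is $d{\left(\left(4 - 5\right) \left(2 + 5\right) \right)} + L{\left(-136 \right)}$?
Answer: $- \frac{1625}{12} \approx -135.42$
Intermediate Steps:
$o{\left(U \right)} = \frac{U}{6}$ ($o{\left(U \right)} = U \frac{1}{6} = \frac{U}{6}$)
$d{\left(t \right)} = \frac{7}{12}$ ($d{\left(t \right)} = \frac{t + \frac{t}{6}}{t + t} = \frac{\frac{7}{6} t}{2 t} = \frac{7 t}{6} \frac{1}{2 t} = \frac{7}{12}$)
$d{\left(\left(4 - 5\right) \left(2 + 5\right) \right)} + L{\left(-136 \right)} = \frac{7}{12} - 136 = - \frac{1625}{12}$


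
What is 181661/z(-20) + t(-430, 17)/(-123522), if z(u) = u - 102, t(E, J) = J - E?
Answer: -1869932048/1255807 ≈ -1489.0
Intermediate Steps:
z(u) = -102 + u
181661/z(-20) + t(-430, 17)/(-123522) = 181661/(-102 - 20) + (17 - 1*(-430))/(-123522) = 181661/(-122) + (17 + 430)*(-1/123522) = 181661*(-1/122) + 447*(-1/123522) = -181661/122 - 149/41174 = -1869932048/1255807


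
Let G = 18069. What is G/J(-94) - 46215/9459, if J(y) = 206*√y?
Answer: -5135/1051 - 18069*I*√94/19364 ≈ -4.8858 - 9.047*I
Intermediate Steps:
G/J(-94) - 46215/9459 = 18069/((206*√(-94))) - 46215/9459 = 18069/((206*(I*√94))) - 46215*1/9459 = 18069/((206*I*√94)) - 5135/1051 = 18069*(-I*√94/19364) - 5135/1051 = -18069*I*√94/19364 - 5135/1051 = -5135/1051 - 18069*I*√94/19364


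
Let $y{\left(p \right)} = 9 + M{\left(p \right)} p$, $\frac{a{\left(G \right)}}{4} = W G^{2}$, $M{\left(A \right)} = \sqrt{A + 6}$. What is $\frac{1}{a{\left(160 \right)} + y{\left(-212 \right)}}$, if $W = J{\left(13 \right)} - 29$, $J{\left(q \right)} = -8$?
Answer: $\frac{i}{- 3788791 i + 212 \sqrt{206}} \approx -2.6394 \cdot 10^{-7} + 2.1197 \cdot 10^{-10} i$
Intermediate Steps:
$M{\left(A \right)} = \sqrt{6 + A}$
$W = -37$ ($W = -8 - 29 = -37$)
$a{\left(G \right)} = - 148 G^{2}$ ($a{\left(G \right)} = 4 \left(- 37 G^{2}\right) = - 148 G^{2}$)
$y{\left(p \right)} = 9 + p \sqrt{6 + p}$ ($y{\left(p \right)} = 9 + \sqrt{6 + p} p = 9 + p \sqrt{6 + p}$)
$\frac{1}{a{\left(160 \right)} + y{\left(-212 \right)}} = \frac{1}{- 148 \cdot 160^{2} + \left(9 - 212 \sqrt{6 - 212}\right)} = \frac{1}{\left(-148\right) 25600 + \left(9 - 212 \sqrt{-206}\right)} = \frac{1}{-3788800 + \left(9 - 212 i \sqrt{206}\right)} = \frac{1}{-3788791 - 212 i \sqrt{206}}$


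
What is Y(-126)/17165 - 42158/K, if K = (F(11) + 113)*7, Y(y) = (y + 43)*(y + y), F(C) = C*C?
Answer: -344690831/14058135 ≈ -24.519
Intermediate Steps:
F(C) = C²
Y(y) = 2*y*(43 + y) (Y(y) = (43 + y)*(2*y) = 2*y*(43 + y))
K = 1638 (K = (11² + 113)*7 = (121 + 113)*7 = 234*7 = 1638)
Y(-126)/17165 - 42158/K = (2*(-126)*(43 - 126))/17165 - 42158/1638 = (2*(-126)*(-83))*(1/17165) - 42158*1/1638 = 20916*(1/17165) - 21079/819 = 20916/17165 - 21079/819 = -344690831/14058135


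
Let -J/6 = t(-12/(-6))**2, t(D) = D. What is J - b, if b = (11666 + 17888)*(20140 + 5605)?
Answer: -760867754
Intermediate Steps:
b = 760867730 (b = 29554*25745 = 760867730)
J = -24 (J = -6*(-12/(-6))**2 = -6*(-12*(-1/6))**2 = -6*2**2 = -6*4 = -24)
J - b = -24 - 1*760867730 = -24 - 760867730 = -760867754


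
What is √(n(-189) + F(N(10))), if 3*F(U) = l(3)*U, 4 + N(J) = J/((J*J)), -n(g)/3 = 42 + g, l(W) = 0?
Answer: 21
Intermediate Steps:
n(g) = -126 - 3*g (n(g) = -3*(42 + g) = -126 - 3*g)
N(J) = -4 + 1/J (N(J) = -4 + J/((J*J)) = -4 + J/(J²) = -4 + J/J² = -4 + 1/J)
F(U) = 0 (F(U) = (0*U)/3 = (⅓)*0 = 0)
√(n(-189) + F(N(10))) = √((-126 - 3*(-189)) + 0) = √((-126 + 567) + 0) = √(441 + 0) = √441 = 21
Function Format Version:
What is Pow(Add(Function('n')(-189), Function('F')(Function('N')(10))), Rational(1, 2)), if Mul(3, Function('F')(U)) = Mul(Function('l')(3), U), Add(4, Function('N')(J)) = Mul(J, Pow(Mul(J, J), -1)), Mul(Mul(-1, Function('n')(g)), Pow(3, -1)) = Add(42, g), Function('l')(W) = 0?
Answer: 21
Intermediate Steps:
Function('n')(g) = Add(-126, Mul(-3, g)) (Function('n')(g) = Mul(-3, Add(42, g)) = Add(-126, Mul(-3, g)))
Function('N')(J) = Add(-4, Pow(J, -1)) (Function('N')(J) = Add(-4, Mul(J, Pow(Mul(J, J), -1))) = Add(-4, Mul(J, Pow(Pow(J, 2), -1))) = Add(-4, Mul(J, Pow(J, -2))) = Add(-4, Pow(J, -1)))
Function('F')(U) = 0 (Function('F')(U) = Mul(Rational(1, 3), Mul(0, U)) = Mul(Rational(1, 3), 0) = 0)
Pow(Add(Function('n')(-189), Function('F')(Function('N')(10))), Rational(1, 2)) = Pow(Add(Add(-126, Mul(-3, -189)), 0), Rational(1, 2)) = Pow(Add(Add(-126, 567), 0), Rational(1, 2)) = Pow(Add(441, 0), Rational(1, 2)) = Pow(441, Rational(1, 2)) = 21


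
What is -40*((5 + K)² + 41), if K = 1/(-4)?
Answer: -5085/2 ≈ -2542.5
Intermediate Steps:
K = -¼ ≈ -0.25000
-40*((5 + K)² + 41) = -40*((5 - ¼)² + 41) = -40*((19/4)² + 41) = -40*(361/16 + 41) = -40*1017/16 = -5085/2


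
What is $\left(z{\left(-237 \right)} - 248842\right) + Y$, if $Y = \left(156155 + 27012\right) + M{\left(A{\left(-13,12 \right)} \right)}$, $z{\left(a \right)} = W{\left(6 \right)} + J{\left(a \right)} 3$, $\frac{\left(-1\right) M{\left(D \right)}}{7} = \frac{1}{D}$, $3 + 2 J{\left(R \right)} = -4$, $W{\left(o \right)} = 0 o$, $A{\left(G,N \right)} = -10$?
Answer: $- \frac{328424}{5} \approx -65685.0$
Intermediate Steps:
$W{\left(o \right)} = 0$
$J{\left(R \right)} = - \frac{7}{2}$ ($J{\left(R \right)} = - \frac{3}{2} + \frac{1}{2} \left(-4\right) = - \frac{3}{2} - 2 = - \frac{7}{2}$)
$M{\left(D \right)} = - \frac{7}{D}$
$z{\left(a \right)} = - \frac{21}{2}$ ($z{\left(a \right)} = 0 - \frac{21}{2} = - \frac{21}{2}$)
$Y = \frac{1831677}{10}$ ($Y = \left(156155 + 27012\right) - \frac{7}{-10} = 183167 - - \frac{7}{10} = 183167 + \frac{7}{10} = \frac{1831677}{10} \approx 1.8317 \cdot 10^{5}$)
$\left(z{\left(-237 \right)} - 248842\right) + Y = \left(- \frac{21}{2} - 248842\right) + \frac{1831677}{10} = - \frac{497705}{2} + \frac{1831677}{10} = - \frac{328424}{5}$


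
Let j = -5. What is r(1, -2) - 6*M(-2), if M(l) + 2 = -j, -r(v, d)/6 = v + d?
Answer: -12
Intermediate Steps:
r(v, d) = -6*d - 6*v (r(v, d) = -6*(v + d) = -6*(d + v) = -6*d - 6*v)
M(l) = 3 (M(l) = -2 - 1*(-5) = -2 + 5 = 3)
r(1, -2) - 6*M(-2) = (-6*(-2) - 6*1) - 6*3 = (12 - 6) - 18 = 6 - 18 = -12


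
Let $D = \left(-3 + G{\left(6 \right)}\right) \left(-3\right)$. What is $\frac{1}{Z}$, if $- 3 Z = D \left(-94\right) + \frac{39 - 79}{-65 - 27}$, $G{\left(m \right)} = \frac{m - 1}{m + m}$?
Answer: $\frac{138}{33491} \approx 0.0041205$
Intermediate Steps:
$G{\left(m \right)} = \frac{-1 + m}{2 m}$
$D = \frac{31}{4}$ ($D = \left(-3 + \frac{-1 + 6}{2 \cdot 6}\right) \left(-3\right) = \left(-3 + \frac{1}{2} \cdot \frac{1}{6} \cdot 5\right) \left(-3\right) = \left(-3 + \frac{5}{12}\right) \left(-3\right) = \left(- \frac{31}{12}\right) \left(-3\right) = \frac{31}{4} \approx 7.75$)
$Z = \frac{33491}{138}$ ($Z = - \frac{\frac{31}{4} \left(-94\right) + \frac{39 - 79}{-65 - 27}}{3} = - \frac{- \frac{1457}{2} - \frac{40}{-92}}{3} = - \frac{- \frac{1457}{2} - - \frac{10}{23}}{3} = - \frac{- \frac{1457}{2} + \frac{10}{23}}{3} = \left(- \frac{1}{3}\right) \left(- \frac{33491}{46}\right) = \frac{33491}{138} \approx 242.69$)
$\frac{1}{Z} = \frac{1}{\frac{33491}{138}} = \frac{138}{33491}$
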